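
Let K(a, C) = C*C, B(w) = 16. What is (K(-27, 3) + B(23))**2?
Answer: 625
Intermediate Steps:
K(a, C) = C**2
(K(-27, 3) + B(23))**2 = (3**2 + 16)**2 = (9 + 16)**2 = 25**2 = 625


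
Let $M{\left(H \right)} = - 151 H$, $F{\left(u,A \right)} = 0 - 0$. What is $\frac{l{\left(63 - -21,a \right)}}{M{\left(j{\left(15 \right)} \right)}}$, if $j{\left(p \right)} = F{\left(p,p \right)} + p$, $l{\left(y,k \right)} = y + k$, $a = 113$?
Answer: $- \frac{197}{2265} \approx -0.086976$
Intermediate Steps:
$F{\left(u,A \right)} = 0$ ($F{\left(u,A \right)} = 0 + 0 = 0$)
$l{\left(y,k \right)} = k + y$
$j{\left(p \right)} = p$ ($j{\left(p \right)} = 0 + p = p$)
$\frac{l{\left(63 - -21,a \right)}}{M{\left(j{\left(15 \right)} \right)}} = \frac{113 + \left(63 - -21\right)}{\left(-151\right) 15} = \frac{113 + \left(63 + 21\right)}{-2265} = \left(113 + 84\right) \left(- \frac{1}{2265}\right) = 197 \left(- \frac{1}{2265}\right) = - \frac{197}{2265}$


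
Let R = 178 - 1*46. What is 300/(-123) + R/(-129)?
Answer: -6104/1763 ≈ -3.4623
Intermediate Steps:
R = 132 (R = 178 - 46 = 132)
300/(-123) + R/(-129) = 300/(-123) + 132/(-129) = 300*(-1/123) + 132*(-1/129) = -100/41 - 44/43 = -6104/1763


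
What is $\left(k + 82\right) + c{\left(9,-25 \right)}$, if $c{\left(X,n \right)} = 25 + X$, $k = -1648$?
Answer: $-1532$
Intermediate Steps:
$\left(k + 82\right) + c{\left(9,-25 \right)} = \left(-1648 + 82\right) + \left(25 + 9\right) = -1566 + 34 = -1532$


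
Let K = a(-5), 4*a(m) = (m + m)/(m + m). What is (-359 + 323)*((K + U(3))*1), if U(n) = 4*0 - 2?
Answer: 63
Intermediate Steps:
a(m) = 1/4 (a(m) = ((m + m)/(m + m))/4 = ((2*m)/((2*m)))/4 = ((2*m)*(1/(2*m)))/4 = (1/4)*1 = 1/4)
K = 1/4 ≈ 0.25000
U(n) = -2 (U(n) = 0 - 2 = -2)
(-359 + 323)*((K + U(3))*1) = (-359 + 323)*((1/4 - 2)*1) = -(-63) = -36*(-7/4) = 63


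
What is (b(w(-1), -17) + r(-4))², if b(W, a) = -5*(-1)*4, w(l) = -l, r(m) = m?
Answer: 256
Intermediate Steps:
b(W, a) = 20 (b(W, a) = 5*4 = 20)
(b(w(-1), -17) + r(-4))² = (20 - 4)² = 16² = 256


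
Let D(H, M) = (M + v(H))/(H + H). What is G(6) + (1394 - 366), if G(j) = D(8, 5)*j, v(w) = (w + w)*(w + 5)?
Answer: 8863/8 ≈ 1107.9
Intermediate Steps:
v(w) = 2*w*(5 + w) (v(w) = (2*w)*(5 + w) = 2*w*(5 + w))
D(H, M) = (M + 2*H*(5 + H))/(2*H) (D(H, M) = (M + 2*H*(5 + H))/(H + H) = (M + 2*H*(5 + H))/((2*H)) = (M + 2*H*(5 + H))*(1/(2*H)) = (M + 2*H*(5 + H))/(2*H))
G(j) = 213*j/16 (G(j) = (5 + 8 + (½)*5/8)*j = (5 + 8 + (½)*5*(⅛))*j = (5 + 8 + 5/16)*j = 213*j/16)
G(6) + (1394 - 366) = (213/16)*6 + (1394 - 366) = 639/8 + 1028 = 8863/8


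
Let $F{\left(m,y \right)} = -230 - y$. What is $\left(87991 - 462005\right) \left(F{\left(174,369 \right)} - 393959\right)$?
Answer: $147570215812$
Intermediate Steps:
$\left(87991 - 462005\right) \left(F{\left(174,369 \right)} - 393959\right) = \left(87991 - 462005\right) \left(\left(-230 - 369\right) - 393959\right) = - 374014 \left(\left(-230 - 369\right) - 393959\right) = - 374014 \left(-599 - 393959\right) = \left(-374014\right) \left(-394558\right) = 147570215812$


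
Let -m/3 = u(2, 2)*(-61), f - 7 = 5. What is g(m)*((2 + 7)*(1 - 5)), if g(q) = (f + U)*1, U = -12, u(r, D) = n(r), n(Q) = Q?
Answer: 0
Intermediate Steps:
u(r, D) = r
f = 12 (f = 7 + 5 = 12)
m = 366 (m = -6*(-61) = -3*(-122) = 366)
g(q) = 0 (g(q) = (12 - 12)*1 = 0*1 = 0)
g(m)*((2 + 7)*(1 - 5)) = 0*((2 + 7)*(1 - 5)) = 0*(9*(-4)) = 0*(-36) = 0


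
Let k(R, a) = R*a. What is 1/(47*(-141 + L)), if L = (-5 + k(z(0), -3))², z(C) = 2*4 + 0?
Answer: 1/32900 ≈ 3.0395e-5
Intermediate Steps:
z(C) = 8 (z(C) = 8 + 0 = 8)
L = 841 (L = (-5 + 8*(-3))² = (-5 - 24)² = (-29)² = 841)
1/(47*(-141 + L)) = 1/(47*(-141 + 841)) = 1/(47*700) = 1/32900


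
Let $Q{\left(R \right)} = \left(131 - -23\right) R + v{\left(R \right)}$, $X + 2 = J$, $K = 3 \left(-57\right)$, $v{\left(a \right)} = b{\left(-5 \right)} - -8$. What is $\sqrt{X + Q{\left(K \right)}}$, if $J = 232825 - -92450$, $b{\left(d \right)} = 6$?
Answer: $3 \sqrt{33217} \approx 546.77$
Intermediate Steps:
$J = 325275$ ($J = 232825 + 92450 = 325275$)
$v{\left(a \right)} = 14$ ($v{\left(a \right)} = 6 - -8 = 6 + 8 = 14$)
$K = -171$
$X = 325273$ ($X = -2 + 325275 = 325273$)
$Q{\left(R \right)} = 14 + 154 R$ ($Q{\left(R \right)} = \left(131 - -23\right) R + 14 = \left(131 + 23\right) R + 14 = 154 R + 14 = 14 + 154 R$)
$\sqrt{X + Q{\left(K \right)}} = \sqrt{325273 + \left(14 + 154 \left(-171\right)\right)} = \sqrt{325273 + \left(14 - 26334\right)} = \sqrt{325273 - 26320} = \sqrt{298953} = 3 \sqrt{33217}$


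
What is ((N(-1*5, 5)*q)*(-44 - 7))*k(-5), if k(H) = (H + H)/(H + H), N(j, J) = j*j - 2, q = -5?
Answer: 5865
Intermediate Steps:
N(j, J) = -2 + j² (N(j, J) = j² - 2 = -2 + j²)
k(H) = 1 (k(H) = (2*H)/((2*H)) = (2*H)*(1/(2*H)) = 1)
((N(-1*5, 5)*q)*(-44 - 7))*k(-5) = (((-2 + (-1*5)²)*(-5))*(-44 - 7))*1 = (((-2 + (-5)²)*(-5))*(-51))*1 = (((-2 + 25)*(-5))*(-51))*1 = ((23*(-5))*(-51))*1 = -115*(-51)*1 = 5865*1 = 5865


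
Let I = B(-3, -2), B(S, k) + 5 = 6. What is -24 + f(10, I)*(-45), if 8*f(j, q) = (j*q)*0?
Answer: -24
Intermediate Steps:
B(S, k) = 1 (B(S, k) = -5 + 6 = 1)
I = 1
f(j, q) = 0 (f(j, q) = ((j*q)*0)/8 = (⅛)*0 = 0)
-24 + f(10, I)*(-45) = -24 + 0*(-45) = -24 + 0 = -24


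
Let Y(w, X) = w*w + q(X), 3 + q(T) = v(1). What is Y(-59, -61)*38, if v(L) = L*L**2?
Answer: 132202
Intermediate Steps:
v(L) = L**3
q(T) = -2 (q(T) = -3 + 1**3 = -3 + 1 = -2)
Y(w, X) = -2 + w**2 (Y(w, X) = w*w - 2 = w**2 - 2 = -2 + w**2)
Y(-59, -61)*38 = (-2 + (-59)**2)*38 = (-2 + 3481)*38 = 3479*38 = 132202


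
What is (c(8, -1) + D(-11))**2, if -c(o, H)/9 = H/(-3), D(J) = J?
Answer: 196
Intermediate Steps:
c(o, H) = 3*H (c(o, H) = -9*H/(-3) = -9*H*(-1)/3 = -(-3)*H = 3*H)
(c(8, -1) + D(-11))**2 = (3*(-1) - 11)**2 = (-3 - 11)**2 = (-14)**2 = 196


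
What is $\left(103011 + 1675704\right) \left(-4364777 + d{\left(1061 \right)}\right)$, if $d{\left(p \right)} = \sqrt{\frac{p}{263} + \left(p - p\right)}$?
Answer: $-7763694321555 + \frac{1778715 \sqrt{279043}}{263} \approx -7.7637 \cdot 10^{12}$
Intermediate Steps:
$d{\left(p \right)} = \frac{\sqrt{263} \sqrt{p}}{263}$ ($d{\left(p \right)} = \sqrt{p \frac{1}{263} + 0} = \sqrt{\frac{p}{263} + 0} = \sqrt{\frac{p}{263}} = \frac{\sqrt{263} \sqrt{p}}{263}$)
$\left(103011 + 1675704\right) \left(-4364777 + d{\left(1061 \right)}\right) = \left(103011 + 1675704\right) \left(-4364777 + \frac{\sqrt{263} \sqrt{1061}}{263}\right) = 1778715 \left(-4364777 + \frac{\sqrt{279043}}{263}\right) = -7763694321555 + \frac{1778715 \sqrt{279043}}{263}$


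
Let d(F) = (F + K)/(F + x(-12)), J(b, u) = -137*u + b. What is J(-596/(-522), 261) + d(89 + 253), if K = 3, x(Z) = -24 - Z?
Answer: -205304135/5742 ≈ -35755.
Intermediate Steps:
J(b, u) = b - 137*u
d(F) = (3 + F)/(-12 + F) (d(F) = (F + 3)/(F + (-24 - 1*(-12))) = (3 + F)/(F + (-24 + 12)) = (3 + F)/(F - 12) = (3 + F)/(-12 + F))
J(-596/(-522), 261) + d(89 + 253) = (-596/(-522) - 137*261) + (3 + (89 + 253))/(-12 + (89 + 253)) = (-596*(-1/522) - 35757) + (3 + 342)/(-12 + 342) = (298/261 - 35757) + 345/330 = -9332279/261 + (1/330)*345 = -9332279/261 + 23/22 = -205304135/5742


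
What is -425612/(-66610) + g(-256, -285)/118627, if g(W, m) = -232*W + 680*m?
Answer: 20768078922/3950872235 ≈ 5.2566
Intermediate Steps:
-425612/(-66610) + g(-256, -285)/118627 = -425612/(-66610) + (-232*(-256) + 680*(-285))/118627 = -425612*(-1/66610) + (59392 - 193800)*(1/118627) = 212806/33305 - 134408*1/118627 = 212806/33305 - 134408/118627 = 20768078922/3950872235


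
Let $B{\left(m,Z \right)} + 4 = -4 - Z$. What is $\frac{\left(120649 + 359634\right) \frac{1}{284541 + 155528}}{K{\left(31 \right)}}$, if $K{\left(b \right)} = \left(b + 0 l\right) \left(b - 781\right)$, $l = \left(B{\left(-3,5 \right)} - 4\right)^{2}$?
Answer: $- \frac{15493}{330051750} \approx -4.6941 \cdot 10^{-5}$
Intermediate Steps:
$B{\left(m,Z \right)} = -8 - Z$ ($B{\left(m,Z \right)} = -4 - \left(4 + Z\right) = -8 - Z$)
$l = 289$ ($l = \left(\left(-8 - 5\right) - 4\right)^{2} = \left(-13 - 4\right)^{2} = \left(-17\right)^{2} = 289$)
$K{\left(b \right)} = b \left(-781 + b\right)$ ($K{\left(b \right)} = \left(b + 0 \cdot 289\right) \left(b - 781\right) = \left(b + 0\right) \left(-781 + b\right) = b \left(-781 + b\right)$)
$\frac{\left(120649 + 359634\right) \frac{1}{284541 + 155528}}{K{\left(31 \right)}} = \frac{\left(120649 + 359634\right) \frac{1}{284541 + 155528}}{31 \left(-781 + 31\right)} = \frac{480283 \cdot \frac{1}{440069}}{31 \left(-750\right)} = \frac{480283 \cdot \frac{1}{440069}}{-23250} = \frac{480283}{440069} \left(- \frac{1}{23250}\right) = - \frac{15493}{330051750}$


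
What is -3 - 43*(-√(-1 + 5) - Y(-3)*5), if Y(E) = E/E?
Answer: 298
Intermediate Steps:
Y(E) = 1
-3 - 43*(-√(-1 + 5) - Y(-3)*5) = -3 - 43*(-√(-1 + 5) - 1*1*5) = -3 - 43*(-√4 - 1*5) = -3 - 43*(-1*2 - 5) = -3 - 43*(-2 - 5) = -3 - 43*(-7) = -3 + 301 = 298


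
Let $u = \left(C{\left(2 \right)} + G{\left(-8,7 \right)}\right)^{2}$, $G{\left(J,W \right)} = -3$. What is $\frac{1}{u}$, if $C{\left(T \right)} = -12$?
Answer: $\frac{1}{225} \approx 0.0044444$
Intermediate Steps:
$u = 225$ ($u = \left(-12 - 3\right)^{2} = \left(-15\right)^{2} = 225$)
$\frac{1}{u} = \frac{1}{225}$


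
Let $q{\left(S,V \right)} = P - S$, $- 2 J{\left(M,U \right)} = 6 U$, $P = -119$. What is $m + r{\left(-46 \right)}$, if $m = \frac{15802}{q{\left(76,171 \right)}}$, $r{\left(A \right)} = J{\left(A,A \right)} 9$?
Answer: $\frac{226388}{195} \approx 1161.0$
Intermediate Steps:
$J{\left(M,U \right)} = - 3 U$ ($J{\left(M,U \right)} = - \frac{6 U}{2} = - 3 U$)
$r{\left(A \right)} = - 27 A$ ($r{\left(A \right)} = - 3 A 9 = - 27 A$)
$q{\left(S,V \right)} = -119 - S$
$m = - \frac{15802}{195}$ ($m = \frac{15802}{-119 - 76} = \frac{15802}{-195} = 15802 \left(- \frac{1}{195}\right) = - \frac{15802}{195} \approx -81.036$)
$m + r{\left(-46 \right)} = - \frac{15802}{195} - -1242 = - \frac{15802}{195} + 1242 = \frac{226388}{195}$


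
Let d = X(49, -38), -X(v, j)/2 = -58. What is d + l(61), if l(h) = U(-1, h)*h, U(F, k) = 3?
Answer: 299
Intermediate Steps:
X(v, j) = 116 (X(v, j) = -2*(-58) = 116)
l(h) = 3*h
d = 116
d + l(61) = 116 + 3*61 = 116 + 183 = 299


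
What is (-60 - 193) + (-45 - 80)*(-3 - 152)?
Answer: 19122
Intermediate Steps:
(-60 - 193) + (-45 - 80)*(-3 - 152) = -253 - 125*(-155) = -253 + 19375 = 19122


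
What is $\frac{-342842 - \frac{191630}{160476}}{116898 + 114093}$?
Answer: $- \frac{27509052211}{18534255858} \approx -1.4842$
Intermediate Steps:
$\frac{-342842 - \frac{191630}{160476}}{116898 + 114093} = \frac{-342842 - \frac{95815}{80238}}{230991} = \left(-342842 - \frac{95815}{80238}\right) \frac{1}{230991} = \left(- \frac{27509052211}{80238}\right) \frac{1}{230991} = - \frac{27509052211}{18534255858}$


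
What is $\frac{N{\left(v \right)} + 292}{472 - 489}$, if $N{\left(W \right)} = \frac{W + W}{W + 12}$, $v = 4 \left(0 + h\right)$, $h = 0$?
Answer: $- \frac{292}{17} \approx -17.176$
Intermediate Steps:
$v = 0$ ($v = 4 \left(0 + 0\right) = 4 \cdot 0 = 0$)
$N{\left(W \right)} = \frac{2 W}{12 + W}$
$\frac{N{\left(v \right)} + 292}{472 - 489} = \frac{2 \cdot 0 \frac{1}{12 + 0} + 292}{472 - 489} = \frac{2 \cdot 0 \cdot \frac{1}{12} + 292}{-17} = \left(2 \cdot 0 \cdot \frac{1}{12} + 292\right) \left(- \frac{1}{17}\right) = \left(0 + 292\right) \left(- \frac{1}{17}\right) = 292 \left(- \frac{1}{17}\right) = - \frac{292}{17}$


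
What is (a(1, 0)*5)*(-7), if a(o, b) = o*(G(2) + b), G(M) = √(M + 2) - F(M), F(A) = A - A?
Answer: -70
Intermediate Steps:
F(A) = 0
G(M) = √(2 + M) (G(M) = √(M + 2) - 1*0 = √(2 + M) + 0 = √(2 + M))
a(o, b) = o*(2 + b) (a(o, b) = o*(√(2 + 2) + b) = o*(√4 + b) = o*(2 + b))
(a(1, 0)*5)*(-7) = ((1*(2 + 0))*5)*(-7) = ((1*2)*5)*(-7) = (2*5)*(-7) = 10*(-7) = -70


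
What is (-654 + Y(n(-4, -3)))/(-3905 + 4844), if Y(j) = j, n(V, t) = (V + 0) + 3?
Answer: -655/939 ≈ -0.69755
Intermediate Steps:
n(V, t) = 3 + V (n(V, t) = V + 3 = 3 + V)
(-654 + Y(n(-4, -3)))/(-3905 + 4844) = (-654 + (3 - 4))/(-3905 + 4844) = (-654 - 1)/939 = -655*1/939 = -655/939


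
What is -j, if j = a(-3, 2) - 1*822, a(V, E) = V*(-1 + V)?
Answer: 810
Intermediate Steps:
j = -810 (j = -3*(-1 - 3) - 1*822 = -3*(-4) - 822 = 12 - 822 = -810)
-j = -1*(-810) = 810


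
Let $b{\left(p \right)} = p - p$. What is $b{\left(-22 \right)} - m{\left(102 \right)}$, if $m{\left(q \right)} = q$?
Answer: $-102$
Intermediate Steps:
$b{\left(p \right)} = 0$
$b{\left(-22 \right)} - m{\left(102 \right)} = 0 - 102 = -102$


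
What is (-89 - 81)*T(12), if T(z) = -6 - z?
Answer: 3060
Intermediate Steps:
(-89 - 81)*T(12) = (-89 - 81)*(-6 - 1*12) = -170*(-6 - 12) = -170*(-18) = 3060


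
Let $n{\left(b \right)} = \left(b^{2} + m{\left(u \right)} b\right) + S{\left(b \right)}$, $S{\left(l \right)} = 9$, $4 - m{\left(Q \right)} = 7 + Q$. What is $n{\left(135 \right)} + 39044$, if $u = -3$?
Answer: $57278$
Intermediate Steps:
$m{\left(Q \right)} = -3 - Q$ ($m{\left(Q \right)} = 4 - \left(7 + Q\right) = -3 - Q$)
$n{\left(b \right)} = 9 + b^{2}$ ($n{\left(b \right)} = \left(b^{2} + \left(-3 - -3\right) b\right) + 9 = \left(b^{2} + \left(-3 + 3\right) b\right) + 9 = \left(b^{2} + 0 b\right) + 9 = \left(b^{2} + 0\right) + 9 = b^{2} + 9 = 9 + b^{2}$)
$n{\left(135 \right)} + 39044 = \left(9 + 135^{2}\right) + 39044 = \left(9 + 18225\right) + 39044 = 18234 + 39044 = 57278$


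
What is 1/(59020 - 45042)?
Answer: 1/13978 ≈ 7.1541e-5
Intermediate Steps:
1/(59020 - 45042) = 1/13978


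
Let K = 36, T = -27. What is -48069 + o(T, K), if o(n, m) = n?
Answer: -48096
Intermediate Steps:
-48069 + o(T, K) = -48069 - 27 = -48096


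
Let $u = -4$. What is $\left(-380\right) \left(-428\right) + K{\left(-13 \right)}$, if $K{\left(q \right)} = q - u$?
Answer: $162631$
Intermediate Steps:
$K{\left(q \right)} = 4 + q$ ($K{\left(q \right)} = q - -4 = q + 4 = 4 + q$)
$\left(-380\right) \left(-428\right) + K{\left(-13 \right)} = \left(-380\right) \left(-428\right) + \left(4 - 13\right) = 162640 - 9 = 162631$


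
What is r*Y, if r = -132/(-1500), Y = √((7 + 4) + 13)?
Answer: 22*√6/125 ≈ 0.43111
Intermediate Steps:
Y = 2*√6 (Y = √(11 + 13) = √24 = 2*√6 ≈ 4.8990)
r = 11/125 (r = -132*(-1/1500) = 11/125 ≈ 0.088000)
r*Y = 11*(2*√6)/125 = 22*√6/125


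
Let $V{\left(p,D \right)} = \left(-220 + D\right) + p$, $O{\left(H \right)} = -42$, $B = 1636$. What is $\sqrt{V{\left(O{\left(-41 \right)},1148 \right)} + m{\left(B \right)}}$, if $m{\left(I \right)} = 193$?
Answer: $\sqrt{1079} \approx 32.848$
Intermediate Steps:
$V{\left(p,D \right)} = -220 + D + p$
$\sqrt{V{\left(O{\left(-41 \right)},1148 \right)} + m{\left(B \right)}} = \sqrt{\left(-220 + 1148 - 42\right) + 193} = \sqrt{886 + 193} = \sqrt{1079}$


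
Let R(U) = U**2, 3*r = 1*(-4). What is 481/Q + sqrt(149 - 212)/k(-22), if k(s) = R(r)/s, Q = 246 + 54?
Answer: 481/300 - 297*I*sqrt(7)/8 ≈ 1.6033 - 98.224*I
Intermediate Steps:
Q = 300
r = -4/3 (r = (1*(-4))/3 = (1/3)*(-4) = -4/3 ≈ -1.3333)
k(s) = 16/(9*s) (k(s) = (-4/3)**2/s = 16/(9*s))
481/Q + sqrt(149 - 212)/k(-22) = 481/300 + sqrt(149 - 212)/(((16/9)/(-22))) = 481*(1/300) + sqrt(-63)/(((16/9)*(-1/22))) = 481/300 + (3*I*sqrt(7))/(-8/99) = 481/300 + (3*I*sqrt(7))*(-99/8) = 481/300 - 297*I*sqrt(7)/8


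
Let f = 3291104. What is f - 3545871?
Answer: -254767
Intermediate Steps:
f - 3545871 = 3291104 - 3545871 = -254767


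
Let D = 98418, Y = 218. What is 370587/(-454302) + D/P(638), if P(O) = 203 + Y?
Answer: 14851825703/63753714 ≈ 232.96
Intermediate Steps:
P(O) = 421 (P(O) = 203 + 218 = 421)
370587/(-454302) + D/P(638) = 370587/(-454302) + 98418/421 = 370587*(-1/454302) + 98418*(1/421) = -123529/151434 + 98418/421 = 14851825703/63753714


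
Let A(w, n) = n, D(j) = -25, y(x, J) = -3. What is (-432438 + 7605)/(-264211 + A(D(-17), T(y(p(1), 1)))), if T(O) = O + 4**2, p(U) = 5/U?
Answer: 141611/88066 ≈ 1.6080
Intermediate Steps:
T(O) = 16 + O (T(O) = O + 16 = 16 + O)
(-432438 + 7605)/(-264211 + A(D(-17), T(y(p(1), 1)))) = (-432438 + 7605)/(-264211 + (16 - 3)) = -424833/(-264211 + 13) = -424833/(-264198) = -424833*(-1/264198) = 141611/88066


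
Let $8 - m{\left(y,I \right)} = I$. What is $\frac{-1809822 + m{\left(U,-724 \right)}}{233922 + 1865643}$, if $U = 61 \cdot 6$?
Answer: $- \frac{40202}{46657} \approx -0.86165$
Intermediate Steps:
$U = 366$
$m{\left(y,I \right)} = 8 - I$
$\frac{-1809822 + m{\left(U,-724 \right)}}{233922 + 1865643} = \frac{-1809822 + \left(8 - -724\right)}{233922 + 1865643} = \frac{-1809822 + \left(8 + 724\right)}{2099565} = \left(-1809822 + 732\right) \frac{1}{2099565} = \left(-1809090\right) \frac{1}{2099565} = - \frac{40202}{46657}$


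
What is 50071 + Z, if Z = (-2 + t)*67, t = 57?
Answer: 53756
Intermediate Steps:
Z = 3685 (Z = (-2 + 57)*67 = 55*67 = 3685)
50071 + Z = 50071 + 3685 = 53756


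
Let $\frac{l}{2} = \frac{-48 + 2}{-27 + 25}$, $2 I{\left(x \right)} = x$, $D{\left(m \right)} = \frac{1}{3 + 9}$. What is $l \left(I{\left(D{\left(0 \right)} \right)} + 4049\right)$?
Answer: $\frac{2235071}{12} \approx 1.8626 \cdot 10^{5}$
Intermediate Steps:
$D{\left(m \right)} = \frac{1}{12}$
$I{\left(x \right)} = \frac{x}{2}$
$l = 46$ ($l = 2 \frac{-48 + 2}{-27 + 25} = 2 \left(- \frac{46}{-2}\right) = 2 \left(\left(-46\right) \left(- \frac{1}{2}\right)\right) = 2 \cdot 23 = 46$)
$l \left(I{\left(D{\left(0 \right)} \right)} + 4049\right) = 46 \left(\frac{1}{2} \cdot \frac{1}{12} + 4049\right) = 46 \left(\frac{1}{24} + 4049\right) = 46 \cdot \frac{97177}{24} = \frac{2235071}{12}$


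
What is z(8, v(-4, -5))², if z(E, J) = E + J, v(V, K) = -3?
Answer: 25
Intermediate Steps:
z(8, v(-4, -5))² = (8 - 3)² = 5² = 25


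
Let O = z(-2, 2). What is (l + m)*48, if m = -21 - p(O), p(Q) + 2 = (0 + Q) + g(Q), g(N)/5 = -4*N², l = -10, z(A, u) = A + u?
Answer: -1392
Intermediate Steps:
O = 0 (O = -2 + 2 = 0)
g(N) = -20*N² (g(N) = 5*(-4*N²) = -20*N²)
p(Q) = -2 + Q - 20*Q² (p(Q) = -2 + ((0 + Q) - 20*Q²) = -2 + (Q - 20*Q²) = -2 + Q - 20*Q²)
m = -19 (m = -21 - (-2 + 0 - 20*0²) = -21 - (-2 + 0 - 20*0) = -21 - (-2 + 0 + 0) = -21 - 1*(-2) = -21 + 2 = -19)
(l + m)*48 = (-10 - 19)*48 = -29*48 = -1392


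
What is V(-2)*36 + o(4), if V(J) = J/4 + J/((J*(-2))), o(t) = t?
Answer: -32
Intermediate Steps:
V(J) = -½ + J/4 (V(J) = J*(¼) + J/((-2*J)) = J/4 + J*(-1/(2*J)) = J/4 - ½ = -½ + J/4)
V(-2)*36 + o(4) = (-½ + (¼)*(-2))*36 + 4 = (-½ - ½)*36 + 4 = -1*36 + 4 = -36 + 4 = -32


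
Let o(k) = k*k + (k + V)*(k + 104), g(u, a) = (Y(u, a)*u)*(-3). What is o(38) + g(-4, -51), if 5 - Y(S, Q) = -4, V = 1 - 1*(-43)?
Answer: 13196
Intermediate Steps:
V = 44 (V = 1 + 43 = 44)
Y(S, Q) = 9 (Y(S, Q) = 5 - 1*(-4) = 5 + 4 = 9)
g(u, a) = -27*u (g(u, a) = (9*u)*(-3) = -27*u)
o(k) = k² + (44 + k)*(104 + k) (o(k) = k*k + (k + 44)*(k + 104) = k² + (44 + k)*(104 + k))
o(38) + g(-4, -51) = (4576 + 2*38² + 148*38) - 27*(-4) = (4576 + 2*1444 + 5624) + 108 = (4576 + 2888 + 5624) + 108 = 13088 + 108 = 13196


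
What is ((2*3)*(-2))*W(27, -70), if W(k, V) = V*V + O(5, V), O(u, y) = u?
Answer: -58860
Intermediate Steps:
W(k, V) = 5 + V**2 (W(k, V) = V*V + 5 = V**2 + 5 = 5 + V**2)
((2*3)*(-2))*W(27, -70) = ((2*3)*(-2))*(5 + (-70)**2) = (6*(-2))*(5 + 4900) = -12*4905 = -58860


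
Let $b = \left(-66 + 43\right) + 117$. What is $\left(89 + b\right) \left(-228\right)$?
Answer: $-41724$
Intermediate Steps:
$b = 94$ ($b = -23 + 117 = 94$)
$\left(89 + b\right) \left(-228\right) = \left(89 + 94\right) \left(-228\right) = 183 \left(-228\right) = -41724$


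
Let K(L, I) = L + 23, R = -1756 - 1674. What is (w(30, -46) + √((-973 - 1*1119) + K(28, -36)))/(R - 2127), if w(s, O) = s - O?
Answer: -76/5557 - I*√2041/5557 ≈ -0.013676 - 0.0081298*I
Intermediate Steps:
R = -3430
K(L, I) = 23 + L
(w(30, -46) + √((-973 - 1*1119) + K(28, -36)))/(R - 2127) = ((30 - 1*(-46)) + √((-973 - 1*1119) + (23 + 28)))/(-3430 - 2127) = ((30 + 46) + √((-973 - 1119) + 51))/(-5557) = (76 + √(-2092 + 51))*(-1/5557) = (76 + √(-2041))*(-1/5557) = (76 + I*√2041)*(-1/5557) = -76/5557 - I*√2041/5557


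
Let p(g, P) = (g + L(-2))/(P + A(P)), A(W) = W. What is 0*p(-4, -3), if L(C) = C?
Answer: 0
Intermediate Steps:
p(g, P) = (-2 + g)/(2*P) (p(g, P) = (g - 2)/(P + P) = (-2 + g)/((2*P)) = (-2 + g)*(1/(2*P)) = (-2 + g)/(2*P))
0*p(-4, -3) = 0*((½)*(-2 - 4)/(-3)) = 0*((½)*(-⅓)*(-6)) = 0*1 = 0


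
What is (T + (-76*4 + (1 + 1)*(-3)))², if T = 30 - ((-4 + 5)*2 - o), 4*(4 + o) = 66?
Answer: 290521/4 ≈ 72630.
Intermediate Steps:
o = 25/2 (o = -4 + (¼)*66 = -4 + 33/2 = 25/2 ≈ 12.500)
T = 81/2 (T = 30 - ((-4 + 5)*2 - 1*25/2) = 30 - (1*2 - 25/2) = 30 - (2 - 25/2) = 30 - 1*(-21/2) = 30 + 21/2 = 81/2 ≈ 40.500)
(T + (-76*4 + (1 + 1)*(-3)))² = (81/2 + (-76*4 + (1 + 1)*(-3)))² = (81/2 + (-304 + 2*(-3)))² = (81/2 + (-304 - 6))² = (81/2 - 310)² = (-539/2)² = 290521/4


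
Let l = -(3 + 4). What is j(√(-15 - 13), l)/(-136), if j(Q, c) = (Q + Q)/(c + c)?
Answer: I*√7/476 ≈ 0.0055583*I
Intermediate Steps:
l = -7 (l = -1*7 = -7)
j(Q, c) = Q/c (j(Q, c) = (2*Q)/((2*c)) = (2*Q)*(1/(2*c)) = Q/c)
j(√(-15 - 13), l)/(-136) = (√(-15 - 13)/(-7))/(-136) = (√(-28)*(-⅐))*(-1/136) = ((2*I*√7)*(-⅐))*(-1/136) = -2*I*√7/7*(-1/136) = I*√7/476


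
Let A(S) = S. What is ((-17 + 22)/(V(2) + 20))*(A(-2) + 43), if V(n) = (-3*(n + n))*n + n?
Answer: -205/2 ≈ -102.50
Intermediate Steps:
V(n) = n - 6*n**2 (V(n) = (-6*n)*n + n = -6*n**2 + n = n - 6*n**2)
((-17 + 22)/(V(2) + 20))*(A(-2) + 43) = ((-17 + 22)/(2*(1 - 6*2) + 20))*(-2 + 43) = (5/(2*(1 - 12) + 20))*41 = (5/(2*(-11) + 20))*41 = (5/(-22 + 20))*41 = (5/(-2))*41 = (5*(-1/2))*41 = -5/2*41 = -205/2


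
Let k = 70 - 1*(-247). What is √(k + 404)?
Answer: √721 ≈ 26.851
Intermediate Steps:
k = 317 (k = 70 + 247 = 317)
√(k + 404) = √(317 + 404) = √721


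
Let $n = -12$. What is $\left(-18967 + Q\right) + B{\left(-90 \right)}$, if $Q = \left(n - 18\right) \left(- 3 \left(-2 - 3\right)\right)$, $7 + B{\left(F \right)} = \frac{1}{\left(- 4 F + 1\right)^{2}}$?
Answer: $- \frac{2531355103}{130321} \approx -19424.0$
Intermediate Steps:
$B{\left(F \right)} = -7 + \frac{1}{\left(1 - 4 F\right)^{2}}$ ($B{\left(F \right)} = -7 + \frac{1}{\left(- 4 F + 1\right)^{2}} = -7 + \frac{1}{\left(1 - 4 F\right)^{2}}$)
$Q = -450$ ($Q = \left(-12 - 18\right) \left(- 3 \left(-2 - 3\right)\right) = - 30 \left(\left(-3\right) \left(-5\right)\right) = \left(-30\right) 15 = -450$)
$\left(-18967 + Q\right) + B{\left(-90 \right)} = \left(-18967 - 450\right) - \left(7 - \frac{1}{\left(-1 + 4 \left(-90\right)\right)^{2}}\right) = -19417 - \left(7 - \frac{1}{\left(-1 - 360\right)^{2}}\right) = -19417 - \left(7 - \frac{1}{130321}\right) = -19417 + \left(-7 + \frac{1}{130321}\right) = -19417 - \frac{912246}{130321} = - \frac{2531355103}{130321}$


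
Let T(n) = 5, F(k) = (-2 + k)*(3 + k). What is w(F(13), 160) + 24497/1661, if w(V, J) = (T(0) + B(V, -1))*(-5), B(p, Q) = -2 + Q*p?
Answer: 132842/151 ≈ 879.75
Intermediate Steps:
w(V, J) = -15 + 5*V (w(V, J) = (5 + (-2 - V))*(-5) = (3 - V)*(-5) = -15 + 5*V)
w(F(13), 160) + 24497/1661 = (-15 + 5*(-6 + 13 + 13²)) + 24497/1661 = (-15 + 5*(-6 + 13 + 169)) + 24497*(1/1661) = (-15 + 5*176) + 2227/151 = (-15 + 880) + 2227/151 = 865 + 2227/151 = 132842/151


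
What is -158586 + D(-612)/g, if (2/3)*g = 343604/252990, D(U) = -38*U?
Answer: -743653338/5053 ≈ -1.4717e+5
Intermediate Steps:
g = 85901/42165 (g = 3*(343604/252990)/2 = 3*(343604*(1/252990))/2 = (3/2)*(171802/126495) = 85901/42165 ≈ 2.0373)
-158586 + D(-612)/g = -158586 + (-38*(-612))/(85901/42165) = -158586 + 23256*(42165/85901) = -158586 + 57681720/5053 = -743653338/5053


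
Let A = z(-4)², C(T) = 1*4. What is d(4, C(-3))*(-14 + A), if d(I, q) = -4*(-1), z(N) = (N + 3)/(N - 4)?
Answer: -895/16 ≈ -55.938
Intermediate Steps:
C(T) = 4
z(N) = (3 + N)/(-4 + N)
d(I, q) = 4
A = 1/64 (A = ((3 - 4)/(-4 - 4))² = (-1/(-8))² = (-⅛*(-1))² = (⅛)² = 1/64 ≈ 0.015625)
d(4, C(-3))*(-14 + A) = 4*(-14 + 1/64) = 4*(-895/64) = -895/16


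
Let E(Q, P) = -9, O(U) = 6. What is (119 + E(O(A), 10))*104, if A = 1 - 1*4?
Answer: 11440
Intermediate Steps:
A = -3 (A = 1 - 4 = -3)
(119 + E(O(A), 10))*104 = (119 - 9)*104 = 110*104 = 11440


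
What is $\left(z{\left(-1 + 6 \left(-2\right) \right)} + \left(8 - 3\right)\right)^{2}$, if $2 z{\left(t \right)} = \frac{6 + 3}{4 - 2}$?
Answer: $\frac{841}{16} \approx 52.563$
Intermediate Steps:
$z{\left(t \right)} = \frac{9}{4}$ ($z{\left(t \right)} = \frac{\left(6 + 3\right) \frac{1}{4 - 2}}{2} = \frac{9 \cdot \frac{1}{2}}{2} = \frac{1}{2} \cdot \frac{9}{2} = \frac{9}{4}$)
$\left(z{\left(-1 + 6 \left(-2\right) \right)} + \left(8 - 3\right)\right)^{2} = \left(\frac{9}{4} + \left(8 - 3\right)\right)^{2} = \left(\frac{9}{4} + 5\right)^{2} = \left(\frac{29}{4}\right)^{2} = \frac{841}{16}$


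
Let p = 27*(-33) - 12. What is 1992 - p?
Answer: 2895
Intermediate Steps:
p = -903 (p = -891 - 12 = -903)
1992 - p = 1992 - 1*(-903) = 1992 + 903 = 2895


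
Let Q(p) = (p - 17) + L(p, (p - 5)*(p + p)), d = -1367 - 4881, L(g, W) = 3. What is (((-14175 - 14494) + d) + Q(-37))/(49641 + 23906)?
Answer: -34968/73547 ≈ -0.47545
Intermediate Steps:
d = -6248
Q(p) = -14 + p (Q(p) = (p - 17) + 3 = (-17 + p) + 3 = -14 + p)
(((-14175 - 14494) + d) + Q(-37))/(49641 + 23906) = (((-14175 - 14494) - 6248) + (-14 - 37))/(49641 + 23906) = ((-28669 - 6248) - 51)/73547 = (-34917 - 51)*(1/73547) = -34968*1/73547 = -34968/73547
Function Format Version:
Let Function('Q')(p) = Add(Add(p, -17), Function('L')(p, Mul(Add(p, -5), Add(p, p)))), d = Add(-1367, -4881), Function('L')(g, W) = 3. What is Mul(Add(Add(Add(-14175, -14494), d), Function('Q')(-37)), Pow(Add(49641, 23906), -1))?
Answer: Rational(-34968, 73547) ≈ -0.47545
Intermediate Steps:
d = -6248
Function('Q')(p) = Add(-14, p) (Function('Q')(p) = Add(Add(p, -17), 3) = Add(Add(-17, p), 3) = Add(-14, p))
Mul(Add(Add(Add(-14175, -14494), d), Function('Q')(-37)), Pow(Add(49641, 23906), -1)) = Mul(Add(Add(Add(-14175, -14494), -6248), Add(-14, -37)), Pow(Add(49641, 23906), -1)) = Mul(Add(Add(-28669, -6248), -51), Pow(73547, -1)) = Mul(Add(-34917, -51), Rational(1, 73547)) = Mul(-34968, Rational(1, 73547)) = Rational(-34968, 73547)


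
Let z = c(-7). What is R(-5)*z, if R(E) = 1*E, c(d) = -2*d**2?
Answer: 490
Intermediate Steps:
R(E) = E
z = -98 (z = -2*(-7)**2 = -2*49 = -98)
R(-5)*z = -5*(-98) = 490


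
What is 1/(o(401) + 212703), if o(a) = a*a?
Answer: 1/373504 ≈ 2.6773e-6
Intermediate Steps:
o(a) = a²
1/(o(401) + 212703) = 1/(401² + 212703) = 1/(160801 + 212703) = 1/373504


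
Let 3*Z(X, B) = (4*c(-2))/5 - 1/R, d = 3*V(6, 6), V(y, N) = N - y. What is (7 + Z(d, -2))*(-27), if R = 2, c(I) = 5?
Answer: -441/2 ≈ -220.50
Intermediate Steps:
d = 0 (d = 3*(6 - 1*6) = 3*(6 - 6) = 3*0 = 0)
Z(X, B) = 7/6 (Z(X, B) = ((4*5)/5 - 1/2)/3 = (20*(⅕) - 1*½)/3 = (4 - ½)/3 = (⅓)*(7/2) = 7/6)
(7 + Z(d, -2))*(-27) = (7 + 7/6)*(-27) = (49/6)*(-27) = -441/2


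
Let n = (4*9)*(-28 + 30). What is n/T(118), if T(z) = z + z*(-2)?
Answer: -36/59 ≈ -0.61017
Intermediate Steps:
T(z) = -z (T(z) = z - 2*z = -z)
n = 72 (n = 36*2 = 72)
n/T(118) = 72/((-1*118)) = 72/(-118) = 72*(-1/118) = -36/59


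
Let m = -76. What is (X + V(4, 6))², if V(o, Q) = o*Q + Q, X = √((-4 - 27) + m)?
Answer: (30 + I*√107)² ≈ 793.0 + 620.64*I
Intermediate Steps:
X = I*√107 (X = √((-4 - 27) - 76) = √(-31 - 76) = √(-107) = I*√107 ≈ 10.344*I)
V(o, Q) = Q + Q*o (V(o, Q) = Q*o + Q = Q + Q*o)
(X + V(4, 6))² = (I*√107 + 6*(1 + 4))² = (I*√107 + 6*5)² = (I*√107 + 30)² = (30 + I*√107)²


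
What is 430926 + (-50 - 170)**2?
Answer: 479326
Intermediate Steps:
430926 + (-50 - 170)**2 = 430926 + (-220)**2 = 430926 + 48400 = 479326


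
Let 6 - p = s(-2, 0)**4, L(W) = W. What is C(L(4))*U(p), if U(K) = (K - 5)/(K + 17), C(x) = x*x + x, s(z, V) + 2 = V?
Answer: -300/7 ≈ -42.857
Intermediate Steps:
s(z, V) = -2 + V
C(x) = x + x**2 (C(x) = x**2 + x = x + x**2)
p = -10 (p = 6 - (-2 + 0)**4 = 6 - 1*(-2)**4 = 6 - 1*16 = 6 - 16 = -10)
U(K) = (-5 + K)/(17 + K)
C(L(4))*U(p) = (4*(1 + 4))*((-5 - 10)/(17 - 10)) = (4*5)*(-15/7) = 20*((1/7)*(-15)) = 20*(-15/7) = -300/7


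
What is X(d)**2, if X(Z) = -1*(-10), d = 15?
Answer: 100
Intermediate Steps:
X(Z) = 10
X(d)**2 = 10**2 = 100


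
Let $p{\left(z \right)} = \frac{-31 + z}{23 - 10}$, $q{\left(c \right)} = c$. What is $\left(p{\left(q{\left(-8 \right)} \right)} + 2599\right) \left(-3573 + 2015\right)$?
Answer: $-4044568$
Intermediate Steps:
$p{\left(z \right)} = - \frac{31}{13} + \frac{z}{13}$ ($p{\left(z \right)} = \frac{-31 + z}{13} = \left(-31 + z\right) \frac{1}{13} = - \frac{31}{13} + \frac{z}{13}$)
$\left(p{\left(q{\left(-8 \right)} \right)} + 2599\right) \left(-3573 + 2015\right) = \left(\left(- \frac{31}{13} + \frac{1}{13} \left(-8\right)\right) + 2599\right) \left(-3573 + 2015\right) = \left(\left(- \frac{31}{13} - \frac{8}{13}\right) + 2599\right) \left(-1558\right) = \left(-3 + 2599\right) \left(-1558\right) = 2596 \left(-1558\right) = -4044568$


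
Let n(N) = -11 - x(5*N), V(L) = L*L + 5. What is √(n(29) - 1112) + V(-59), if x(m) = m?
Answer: 3486 + 2*I*√317 ≈ 3486.0 + 35.609*I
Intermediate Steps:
V(L) = 5 + L² (V(L) = L² + 5 = 5 + L²)
n(N) = -11 - 5*N
√(n(29) - 1112) + V(-59) = √((-11 - 5*29) - 1112) + (5 + (-59)²) = √((-11 - 145) - 1112) + (5 + 3481) = √(-156 - 1112) + 3486 = √(-1268) + 3486 = 2*I*√317 + 3486 = 3486 + 2*I*√317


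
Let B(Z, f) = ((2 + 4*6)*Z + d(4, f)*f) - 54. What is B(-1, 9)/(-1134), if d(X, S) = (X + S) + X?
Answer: -73/1134 ≈ -0.064374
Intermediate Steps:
d(X, S) = S + 2*X (d(X, S) = (S + X) + X = S + 2*X)
B(Z, f) = -54 + 26*Z + f*(8 + f) (B(Z, f) = ((2 + 4*6)*Z + (f + 2*4)*f) - 54 = ((2 + 24)*Z + (f + 8)*f) - 54 = (26*Z + (8 + f)*f) - 54 = (26*Z + f*(8 + f)) - 54 = -54 + 26*Z + f*(8 + f))
B(-1, 9)/(-1134) = (-54 + 26*(-1) + 9*(8 + 9))/(-1134) = (-54 - 26 + 9*17)*(-1/1134) = (-54 - 26 + 153)*(-1/1134) = 73*(-1/1134) = -73/1134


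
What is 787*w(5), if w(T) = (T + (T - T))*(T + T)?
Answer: 39350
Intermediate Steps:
w(T) = 2*T² (w(T) = (T + 0)*(2*T) = T*(2*T) = 2*T²)
787*w(5) = 787*(2*5²) = 787*(2*25) = 787*50 = 39350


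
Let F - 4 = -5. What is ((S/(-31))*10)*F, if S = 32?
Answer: 320/31 ≈ 10.323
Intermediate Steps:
F = -1 (F = 4 - 5 = -1)
((S/(-31))*10)*F = ((32/(-31))*10)*(-1) = ((32*(-1/31))*10)*(-1) = -32/31*10*(-1) = -320/31*(-1) = 320/31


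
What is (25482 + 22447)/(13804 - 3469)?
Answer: 47929/10335 ≈ 4.6375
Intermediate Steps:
(25482 + 22447)/(13804 - 3469) = 47929/10335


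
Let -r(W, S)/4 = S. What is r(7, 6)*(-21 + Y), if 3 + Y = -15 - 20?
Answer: 1416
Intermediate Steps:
Y = -38 (Y = -3 + (-15 - 20) = -3 - 35 = -38)
r(W, S) = -4*S
r(7, 6)*(-21 + Y) = (-4*6)*(-21 - 38) = -24*(-59) = 1416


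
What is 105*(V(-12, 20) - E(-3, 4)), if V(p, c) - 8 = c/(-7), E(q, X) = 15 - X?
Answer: -615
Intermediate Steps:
V(p, c) = 8 - c/7 (V(p, c) = 8 + c/(-7) = 8 + c*(-⅐) = 8 - c/7)
105*(V(-12, 20) - E(-3, 4)) = 105*((8 - ⅐*20) - (15 - 1*4)) = 105*((8 - 20/7) - (15 - 4)) = 105*(36/7 - 1*11) = 105*(36/7 - 11) = 105*(-41/7) = -615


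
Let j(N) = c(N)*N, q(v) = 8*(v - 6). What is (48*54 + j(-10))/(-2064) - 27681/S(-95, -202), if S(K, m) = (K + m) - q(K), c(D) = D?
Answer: -14627299/263676 ≈ -55.474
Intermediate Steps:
q(v) = -48 + 8*v (q(v) = 8*(-6 + v) = -48 + 8*v)
S(K, m) = 48 + m - 7*K (S(K, m) = (K + m) - (-48 + 8*K) = (K + m) + (48 - 8*K) = 48 + m - 7*K)
j(N) = N² (j(N) = N*N = N²)
(48*54 + j(-10))/(-2064) - 27681/S(-95, -202) = (48*54 + (-10)²)/(-2064) - 27681/(48 - 202 - 7*(-95)) = (2592 + 100)*(-1/2064) - 27681/(48 - 202 + 665) = 2692*(-1/2064) - 27681/511 = -673/516 - 27681*1/511 = -673/516 - 27681/511 = -14627299/263676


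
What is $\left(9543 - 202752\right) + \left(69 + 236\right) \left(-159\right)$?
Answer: $-241704$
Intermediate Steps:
$\left(9543 - 202752\right) + \left(69 + 236\right) \left(-159\right) = -193209 + 305 \left(-159\right) = -193209 - 48495 = -241704$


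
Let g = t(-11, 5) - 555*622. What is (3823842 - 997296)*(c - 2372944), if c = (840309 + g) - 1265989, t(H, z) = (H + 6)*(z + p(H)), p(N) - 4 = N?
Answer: -8886163151904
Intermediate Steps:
p(N) = 4 + N
t(H, z) = (6 + H)*(4 + H + z) (t(H, z) = (H + 6)*(z + (4 + H)) = (6 + H)*(4 + H + z))
g = -345200 (g = (24 + (-11)**2 + 6*5 + 10*(-11) - 11*5) - 555*622 = (24 + 121 + 30 - 110 - 55) - 345210 = 10 - 345210 = -345200)
c = -770880 (c = (840309 - 345200) - 1265989 = 495109 - 1265989 = -770880)
(3823842 - 997296)*(c - 2372944) = (3823842 - 997296)*(-770880 - 2372944) = 2826546*(-3143824) = -8886163151904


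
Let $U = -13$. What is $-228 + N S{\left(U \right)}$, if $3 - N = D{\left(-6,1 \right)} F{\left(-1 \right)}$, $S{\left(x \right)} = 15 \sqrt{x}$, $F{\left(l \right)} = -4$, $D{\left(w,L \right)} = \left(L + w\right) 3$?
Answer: $-228 - 855 i \sqrt{13} \approx -228.0 - 3082.7 i$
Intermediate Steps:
$D{\left(w,L \right)} = 3 L + 3 w$
$N = -57$ ($N = 3 - \left(3 \cdot 1 + 3 \left(-6\right)\right) \left(-4\right) = 3 - \left(3 - 18\right) \left(-4\right) = 3 - \left(-15\right) \left(-4\right) = 3 - 60 = -57$)
$-228 + N S{\left(U \right)} = -228 - 57 \cdot 15 \sqrt{-13} = -228 - 57 \cdot 15 i \sqrt{13} = -228 - 855 i \sqrt{13}$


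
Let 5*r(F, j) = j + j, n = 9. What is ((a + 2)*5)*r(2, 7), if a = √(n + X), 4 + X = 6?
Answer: 28 + 14*√11 ≈ 74.433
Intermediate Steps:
X = 2 (X = -4 + 6 = 2)
r(F, j) = 2*j/5 (r(F, j) = (j + j)/5 = (2*j)/5 = 2*j/5)
a = √11 (a = √(9 + 2) = √11 ≈ 3.3166)
((a + 2)*5)*r(2, 7) = ((√11 + 2)*5)*((⅖)*7) = ((2 + √11)*5)*(14/5) = (10 + 5*√11)*(14/5) = 28 + 14*√11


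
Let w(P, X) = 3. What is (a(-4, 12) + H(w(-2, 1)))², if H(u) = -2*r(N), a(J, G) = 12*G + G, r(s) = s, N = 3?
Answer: 22500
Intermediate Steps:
a(J, G) = 13*G
H(u) = -6 (H(u) = -2*3 = -6)
(a(-4, 12) + H(w(-2, 1)))² = (13*12 - 6)² = (156 - 6)² = 150² = 22500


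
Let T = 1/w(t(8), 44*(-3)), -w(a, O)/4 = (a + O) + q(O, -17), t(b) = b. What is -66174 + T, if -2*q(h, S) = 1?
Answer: -32954651/498 ≈ -66174.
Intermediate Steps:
q(h, S) = -½ (q(h, S) = -½*1 = -½)
w(a, O) = 2 - 4*O - 4*a (w(a, O) = -4*((a + O) - ½) = -4*((O + a) - ½) = -4*(-½ + O + a) = 2 - 4*O - 4*a)
T = 1/498 (T = 1/(2 - 176*(-3) - 4*8) = 1/(2 - 4*(-132) - 32) = 1/(2 + 528 - 32) = 1/498 ≈ 0.0020080)
-66174 + T = -66174 + 1/498 = -32954651/498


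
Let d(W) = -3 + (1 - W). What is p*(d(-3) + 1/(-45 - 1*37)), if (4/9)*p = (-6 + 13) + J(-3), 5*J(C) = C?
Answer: 2916/205 ≈ 14.224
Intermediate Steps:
d(W) = -2 - W
J(C) = C/5
p = 72/5 (p = 9*((-6 + 13) + (1/5)*(-3))/4 = 9*(7 - 3/5)/4 = (9/4)*(32/5) = 72/5 ≈ 14.400)
p*(d(-3) + 1/(-45 - 1*37)) = 72*((-2 - 1*(-3)) + 1/(-45 - 1*37))/5 = 72*((-2 + 3) + 1/(-45 - 37))/5 = 72*(1 + 1/(-82))/5 = 72*(1 - 1/82)/5 = (72/5)*(81/82) = 2916/205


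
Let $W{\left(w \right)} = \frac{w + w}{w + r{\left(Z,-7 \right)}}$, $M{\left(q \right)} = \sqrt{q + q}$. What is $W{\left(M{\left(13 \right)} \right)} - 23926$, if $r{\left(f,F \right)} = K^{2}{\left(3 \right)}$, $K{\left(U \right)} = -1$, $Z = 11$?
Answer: $- \frac{598098}{25} - \frac{2 \sqrt{26}}{25} \approx -23924.0$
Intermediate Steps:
$M{\left(q \right)} = \sqrt{2} \sqrt{q}$ ($M{\left(q \right)} = \sqrt{2 q} = \sqrt{2} \sqrt{q}$)
$r{\left(f,F \right)} = 1$ ($r{\left(f,F \right)} = \left(-1\right)^{2} = 1$)
$W{\left(w \right)} = \frac{2 w}{1 + w}$ ($W{\left(w \right)} = \frac{w + w}{w + 1} = \frac{2 w}{1 + w}$)
$W{\left(M{\left(13 \right)} \right)} - 23926 = \frac{2 \sqrt{2} \sqrt{13}}{1 + \sqrt{2} \sqrt{13}} - 23926 = \frac{2 \sqrt{26}}{1 + \sqrt{26}} - 23926 = -23926 + \frac{2 \sqrt{26}}{1 + \sqrt{26}}$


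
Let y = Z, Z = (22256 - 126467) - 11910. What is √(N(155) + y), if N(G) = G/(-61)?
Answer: 4*I*√27005981/61 ≈ 340.77*I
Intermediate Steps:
N(G) = -G/61 (N(G) = G*(-1/61) = -G/61)
Z = -116121 (Z = -104211 - 11910 = -116121)
y = -116121
√(N(155) + y) = √(-1/61*155 - 116121) = √(-155/61 - 116121) = √(-7083536/61) = 4*I*√27005981/61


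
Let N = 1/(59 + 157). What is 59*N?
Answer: 59/216 ≈ 0.27315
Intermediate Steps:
N = 1/216 ≈ 0.0046296
59*N = 59*(1/216) = 59/216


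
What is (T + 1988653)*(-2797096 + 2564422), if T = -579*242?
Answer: -430106032590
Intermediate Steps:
T = -140118
(T + 1988653)*(-2797096 + 2564422) = (-140118 + 1988653)*(-2797096 + 2564422) = 1848535*(-232674) = -430106032590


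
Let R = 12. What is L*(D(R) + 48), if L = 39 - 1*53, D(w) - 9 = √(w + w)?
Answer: -798 - 28*√6 ≈ -866.59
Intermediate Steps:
D(w) = 9 + √2*√w (D(w) = 9 + √(w + w) = 9 + √(2*w) = 9 + √2*√w)
L = -14 (L = 39 - 53 = -14)
L*(D(R) + 48) = -14*((9 + √2*√12) + 48) = -14*((9 + √2*(2*√3)) + 48) = -14*((9 + 2*√6) + 48) = -14*(57 + 2*√6) = -798 - 28*√6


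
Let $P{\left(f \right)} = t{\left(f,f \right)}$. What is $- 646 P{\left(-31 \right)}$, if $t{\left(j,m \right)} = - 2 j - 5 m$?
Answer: $-140182$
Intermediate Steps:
$t{\left(j,m \right)} = - 5 m - 2 j$
$P{\left(f \right)} = - 7 f$ ($P{\left(f \right)} = - 5 f - 2 f = - 7 f$)
$- 646 P{\left(-31 \right)} = - 646 \left(\left(-7\right) \left(-31\right)\right) = \left(-646\right) 217 = -140182$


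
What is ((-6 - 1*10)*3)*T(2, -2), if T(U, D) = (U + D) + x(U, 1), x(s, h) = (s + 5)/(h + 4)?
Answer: -336/5 ≈ -67.200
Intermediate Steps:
x(s, h) = (5 + s)/(4 + h)
T(U, D) = 1 + D + 6*U/5 (T(U, D) = (U + D) + (5 + U)/(4 + 1) = (D + U) + (5 + U)/5 = (D + U) + (1 + U/5) = 1 + D + 6*U/5)
((-6 - 1*10)*3)*T(2, -2) = ((-6 - 1*10)*3)*(1 - 2 + (6/5)*2) = ((-6 - 10)*3)*(1 - 2 + 12/5) = -16*3*(7/5) = -48*7/5 = -336/5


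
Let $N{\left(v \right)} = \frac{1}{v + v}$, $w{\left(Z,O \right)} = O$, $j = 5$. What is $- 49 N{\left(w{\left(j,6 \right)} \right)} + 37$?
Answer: $\frac{395}{12} \approx 32.917$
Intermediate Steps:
$N{\left(v \right)} = \frac{1}{2 v}$
$- 49 N{\left(w{\left(j,6 \right)} \right)} + 37 = - 49 \frac{1}{2 \cdot 6} + 37 = - 49 \cdot \frac{1}{2} \cdot \frac{1}{6} + 37 = \left(-49\right) \frac{1}{12} + 37 = - \frac{49}{12} + 37 = \frac{395}{12}$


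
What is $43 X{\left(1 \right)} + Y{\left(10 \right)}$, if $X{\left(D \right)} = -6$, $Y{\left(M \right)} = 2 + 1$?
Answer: $-255$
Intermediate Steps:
$Y{\left(M \right)} = 3$
$43 X{\left(1 \right)} + Y{\left(10 \right)} = 43 \left(-6\right) + 3 = -258 + 3 = -255$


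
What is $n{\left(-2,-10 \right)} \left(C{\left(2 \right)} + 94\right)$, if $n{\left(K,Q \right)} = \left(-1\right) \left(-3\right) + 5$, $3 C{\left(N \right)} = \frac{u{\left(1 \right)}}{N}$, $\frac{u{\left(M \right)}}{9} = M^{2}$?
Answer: $764$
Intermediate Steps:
$u{\left(M \right)} = 9 M^{2}$
$C{\left(N \right)} = \frac{3}{N}$ ($C{\left(N \right)} = \frac{9 \cdot 1^{2} \frac{1}{N}}{3} = \frac{9 \cdot 1 \frac{1}{N}}{3} = \frac{9 \frac{1}{N}}{3} = \frac{3}{N}$)
$n{\left(K,Q \right)} = 8$ ($n{\left(K,Q \right)} = 3 + 5 = 8$)
$n{\left(-2,-10 \right)} \left(C{\left(2 \right)} + 94\right) = 8 \left(\frac{3}{2} + 94\right) = 8 \cdot \frac{191}{2} = 764$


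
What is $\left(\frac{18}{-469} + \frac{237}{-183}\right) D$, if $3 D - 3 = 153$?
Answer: $- \frac{1983748}{28609} \approx -69.34$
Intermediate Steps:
$D = 52$ ($D = 1 + \frac{1}{3} \cdot 153 = 1 + 51 = 52$)
$\left(\frac{18}{-469} + \frac{237}{-183}\right) D = \left(\frac{18}{-469} + \frac{237}{-183}\right) 52 = \left(18 \left(- \frac{1}{469}\right) + 237 \left(- \frac{1}{183}\right)\right) 52 = \left(- \frac{18}{469} - \frac{79}{61}\right) 52 = \left(- \frac{38149}{28609}\right) 52 = - \frac{1983748}{28609}$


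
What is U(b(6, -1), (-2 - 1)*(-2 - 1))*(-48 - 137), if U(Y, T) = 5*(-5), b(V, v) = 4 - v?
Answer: 4625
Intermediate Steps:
U(Y, T) = -25
U(b(6, -1), (-2 - 1)*(-2 - 1))*(-48 - 137) = -25*(-48 - 137) = -25*(-185) = 4625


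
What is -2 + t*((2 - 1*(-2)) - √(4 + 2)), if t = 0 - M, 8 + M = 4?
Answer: 14 - 4*√6 ≈ 4.2020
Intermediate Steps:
M = -4 (M = -8 + 4 = -4)
t = 4 (t = 0 - 1*(-4) = 0 + 4 = 4)
-2 + t*((2 - 1*(-2)) - √(4 + 2)) = -2 + 4*((2 - 1*(-2)) - √(4 + 2)) = -2 + 4*((2 + 2) - √6) = -2 + 4*(4 - √6) = -2 + (16 - 4*√6) = 14 - 4*√6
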